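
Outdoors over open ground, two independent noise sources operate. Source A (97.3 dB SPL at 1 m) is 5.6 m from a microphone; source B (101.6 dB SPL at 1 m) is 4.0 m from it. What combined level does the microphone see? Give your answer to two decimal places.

At the listener: L_A = 97.3 − 20·log₁₀(5.6) = 82.336 dB; L_B = 101.6 − 20·log₁₀(4.0) = 89.559 dB.
Combined: 10·log₁₀(10^(82.336/10)+10^(89.559/10)) = 90.31 dB SPL.

90.31 dB SPL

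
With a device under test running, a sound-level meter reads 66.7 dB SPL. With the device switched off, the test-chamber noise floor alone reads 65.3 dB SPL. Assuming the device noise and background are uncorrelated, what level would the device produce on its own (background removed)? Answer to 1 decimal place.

Background correction is a power subtraction:
L_src = 10·log₁₀(10^(66.7/10) − 10^(65.3/10)) = 10·log₁₀(1289000) = 61.1 dB SPL.

61.1 dB SPL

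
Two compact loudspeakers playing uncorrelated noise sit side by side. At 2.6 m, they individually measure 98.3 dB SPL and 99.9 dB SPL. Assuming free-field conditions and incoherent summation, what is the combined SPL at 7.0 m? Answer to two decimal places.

Combined at 2.6 m: 10·log₁₀(10^(98.3/10)+10^(99.9/10)) = 102.184 dB SPL.
Then apply −20·log₁₀(7.0/2.6) = -8.602 dB → 93.58 dB SPL.

93.58 dB SPL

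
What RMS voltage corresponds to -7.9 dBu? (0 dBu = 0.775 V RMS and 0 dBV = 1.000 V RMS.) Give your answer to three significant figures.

0.312 V

V = 0.775 V × 10^(-7.9/20).
= 0.775 × 0.4027 = 0.312 V.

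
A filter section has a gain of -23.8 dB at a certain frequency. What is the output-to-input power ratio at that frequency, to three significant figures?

Power ratio = 10^(dB/10).
10^(-23.8/10) = 10^(-2.380) = 0.00417.

0.00417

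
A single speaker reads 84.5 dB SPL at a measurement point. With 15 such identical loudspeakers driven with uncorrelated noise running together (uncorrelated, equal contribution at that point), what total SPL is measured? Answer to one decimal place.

15 equal incoherent sources raise the level by 10·log₁₀(15) = 11.76 dB.
L_total = 84.5 + 11.76 = 96.3 dB SPL.

96.3 dB SPL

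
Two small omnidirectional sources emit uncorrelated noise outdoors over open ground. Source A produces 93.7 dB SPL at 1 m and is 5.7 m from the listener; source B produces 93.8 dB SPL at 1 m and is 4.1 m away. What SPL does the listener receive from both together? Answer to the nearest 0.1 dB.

83.3 dB SPL

At the listener: L_A = 93.7 − 20·log₁₀(5.7) = 78.58 dB; L_B = 93.8 − 20·log₁₀(4.1) = 81.54 dB.
Combined: 10·log₁₀(10^(78.58/10)+10^(81.54/10)) = 83.3 dB SPL.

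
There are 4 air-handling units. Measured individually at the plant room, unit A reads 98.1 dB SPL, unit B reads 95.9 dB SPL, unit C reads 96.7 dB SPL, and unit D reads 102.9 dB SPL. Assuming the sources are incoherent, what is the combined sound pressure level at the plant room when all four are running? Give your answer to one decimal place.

105.4 dB SPL

Incoherent sources sum as intensities:
L_total = 10·log₁₀(10^(98.1/10) + 10^(95.9/10) + 10^(96.7/10) + 10^(102.9/10)) = 10·log₁₀(34523000000) = 105.4 dB SPL.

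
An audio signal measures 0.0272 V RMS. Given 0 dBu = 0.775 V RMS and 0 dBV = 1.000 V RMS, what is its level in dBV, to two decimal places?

-31.31 dBV

dBV = 20·log₁₀(V / 1.000 V).
20·log₁₀(0.0272/1.000) = -31.31 dBV.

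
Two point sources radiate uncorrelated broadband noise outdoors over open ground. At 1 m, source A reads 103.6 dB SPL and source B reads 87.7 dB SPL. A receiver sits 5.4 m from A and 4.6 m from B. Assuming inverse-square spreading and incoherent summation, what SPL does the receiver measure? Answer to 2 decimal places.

At the listener: L_A = 103.6 − 20·log₁₀(5.4) = 88.952 dB; L_B = 87.7 − 20·log₁₀(4.6) = 74.445 dB.
Combined: 10·log₁₀(10^(88.952/10)+10^(74.445/10)) = 89.10 dB SPL.

89.10 dB SPL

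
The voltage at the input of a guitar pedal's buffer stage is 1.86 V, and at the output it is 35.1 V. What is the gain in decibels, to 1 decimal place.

25.5 dB

Voltage ratio → dB uses the 20·log₁₀ form:
20·log₁₀(35.1/1.86) = 20·log₁₀(18.87) = 25.5 dB.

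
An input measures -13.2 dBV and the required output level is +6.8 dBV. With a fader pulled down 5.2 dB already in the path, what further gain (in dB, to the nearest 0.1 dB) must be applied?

25.2 dB

The required make-up gain is the shortfall in the dB sum.
G = +6.8 − (-13.2) + 5.2 = 25.2 dB.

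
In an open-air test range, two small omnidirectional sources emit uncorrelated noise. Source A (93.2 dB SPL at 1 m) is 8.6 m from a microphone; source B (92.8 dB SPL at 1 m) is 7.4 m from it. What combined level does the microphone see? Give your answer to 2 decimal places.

78.00 dB SPL

At the listener: L_A = 93.2 − 20·log₁₀(8.6) = 74.510 dB; L_B = 92.8 − 20·log₁₀(7.4) = 75.415 dB.
Combined: 10·log₁₀(10^(74.510/10)+10^(75.415/10)) = 78.00 dB SPL.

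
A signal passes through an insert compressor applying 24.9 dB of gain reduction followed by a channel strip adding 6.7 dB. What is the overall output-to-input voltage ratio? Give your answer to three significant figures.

0.123

Net gain = (−24.9) + 6.7 = -18.2 dB.
Voltage ratio = 10^(-18.2/20) = 0.123.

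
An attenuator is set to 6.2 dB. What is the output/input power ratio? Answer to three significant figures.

Power ratio = 10^(dB/10).
10^(-6.2/10) = 10^(-0.6200) = 0.240.

0.240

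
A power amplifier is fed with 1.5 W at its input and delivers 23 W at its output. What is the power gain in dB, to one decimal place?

11.9 dB

Power ratio → dB uses the 10·log₁₀ form:
10·log₁₀(23/1.5) = 10·log₁₀(15.33) = 11.9 dB.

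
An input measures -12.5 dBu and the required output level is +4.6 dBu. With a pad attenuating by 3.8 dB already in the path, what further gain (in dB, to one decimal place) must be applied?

20.9 dB

The required make-up gain is the shortfall in the dB sum.
G = +4.6 − (-12.5) + 3.8 = 20.9 dB.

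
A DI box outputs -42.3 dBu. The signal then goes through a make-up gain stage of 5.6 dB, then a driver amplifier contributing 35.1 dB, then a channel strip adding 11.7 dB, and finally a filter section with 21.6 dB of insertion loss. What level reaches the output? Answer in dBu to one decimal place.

Gain stages sum in dB:
-42.3 + 5.6 + 35.1 + 11.7 − 21.6 = -11.5 dBu.

-11.5 dBu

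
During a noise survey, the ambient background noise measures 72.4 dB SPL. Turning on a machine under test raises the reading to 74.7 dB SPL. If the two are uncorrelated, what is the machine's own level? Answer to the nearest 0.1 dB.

70.8 dB SPL

Remove the background by subtracting linear intensities:
L_src = 10·log₁₀(10^(74.7/10) − 10^(72.4/10)) = 10·log₁₀(12130000) = 70.8 dB SPL.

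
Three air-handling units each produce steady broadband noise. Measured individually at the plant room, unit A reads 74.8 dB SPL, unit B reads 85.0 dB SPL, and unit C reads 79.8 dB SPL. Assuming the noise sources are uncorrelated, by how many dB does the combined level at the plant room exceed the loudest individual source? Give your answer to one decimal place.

1.5 dB

Incoherent sources sum as intensities:
L_total = 10·log₁₀(10^(74.8/10) + 10^(85.0/10) + 10^(79.8/10)) = 86.45 dB SPL.
Excess over the loudest (85.0 dB): 86.45 − 85.0 = 1.5 dB.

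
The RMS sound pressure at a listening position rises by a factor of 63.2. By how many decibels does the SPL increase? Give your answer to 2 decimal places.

36.01 dB

SPL change from a pressure ratio uses the 20·log₁₀ form:
20·log₁₀(63.2) = 36.01 dB.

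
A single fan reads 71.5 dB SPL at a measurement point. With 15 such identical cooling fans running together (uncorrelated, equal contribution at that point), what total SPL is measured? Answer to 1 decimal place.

83.3 dB SPL

15 equal incoherent sources raise the level by 10·log₁₀(15) = 11.76 dB.
L_total = 71.5 + 11.76 = 83.3 dB SPL.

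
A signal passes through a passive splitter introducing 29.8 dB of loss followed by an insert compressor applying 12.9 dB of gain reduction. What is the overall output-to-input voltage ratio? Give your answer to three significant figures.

Net gain = (−29.8) + (−12.9) = -42.7 dB.
Voltage ratio = 10^(-42.7/20) = 0.00733.

0.00733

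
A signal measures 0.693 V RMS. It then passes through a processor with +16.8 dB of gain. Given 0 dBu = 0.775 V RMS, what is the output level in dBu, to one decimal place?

+15.8 dBu

Input level: 20·log₁₀(0.693/0.775) = -0.97 dBu.
Output: -0.97 + 16.8 = +15.8 dBu.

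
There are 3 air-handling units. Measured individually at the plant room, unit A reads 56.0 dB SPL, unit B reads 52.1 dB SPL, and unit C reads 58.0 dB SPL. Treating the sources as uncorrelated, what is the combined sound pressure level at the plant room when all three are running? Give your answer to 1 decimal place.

60.8 dB SPL

Uncorrelated sources add in intensity (power), not in dB.
L_total = 10·log₁₀(10^(56.0/10) + 10^(52.1/10) + 10^(58.0/10)) = 10·log₁₀(1191000) = 60.8 dB SPL.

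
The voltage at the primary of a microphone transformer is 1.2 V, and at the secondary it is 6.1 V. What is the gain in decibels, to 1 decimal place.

14.1 dB

For a voltage ratio, dB = 20·log₁₀(V₂/V₁).
20·log₁₀(6.1/1.2) = 20·log₁₀(5.083) = 14.1 dB.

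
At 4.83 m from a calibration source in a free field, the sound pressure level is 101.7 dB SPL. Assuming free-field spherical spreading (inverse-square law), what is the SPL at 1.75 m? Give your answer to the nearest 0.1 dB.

110.5 dB SPL

Free-field point source: level drops by 20·log₁₀ of the distance ratio.
ΔL = −20·log₁₀(1.75/4.83) = 8.82 dB, so L₂ = 101.7 + (8.82) = 110.5 dB SPL.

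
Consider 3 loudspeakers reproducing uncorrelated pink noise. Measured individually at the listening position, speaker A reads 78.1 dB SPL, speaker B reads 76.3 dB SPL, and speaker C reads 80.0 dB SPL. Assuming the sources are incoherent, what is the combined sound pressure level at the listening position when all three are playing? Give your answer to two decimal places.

Add the sources as powers (linear), then convert back to dB:
L_total = 10·log₁₀(10^(78.1/10) + 10^(76.3/10) + 10^(80.0/10)) = 10·log₁₀(207200000) = 83.16 dB SPL.

83.16 dB SPL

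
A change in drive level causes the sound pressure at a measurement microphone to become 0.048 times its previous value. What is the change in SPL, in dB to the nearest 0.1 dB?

-26.4 dB

Sound pressure is an amplitude quantity: ΔL = 20·log₁₀(p₂/p₁).
20·log₁₀(0.048) = -26.4 dB.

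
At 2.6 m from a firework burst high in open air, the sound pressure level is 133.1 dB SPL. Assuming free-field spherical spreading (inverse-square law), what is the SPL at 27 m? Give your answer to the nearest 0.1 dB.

112.8 dB SPL

Inverse-square spreading gives ΔL = −20·log₁₀(d₂/d₁).
ΔL = −20·log₁₀(27/2.6) = -20.33 dB, so L₂ = 133.1 + (-20.33) = 112.8 dB SPL.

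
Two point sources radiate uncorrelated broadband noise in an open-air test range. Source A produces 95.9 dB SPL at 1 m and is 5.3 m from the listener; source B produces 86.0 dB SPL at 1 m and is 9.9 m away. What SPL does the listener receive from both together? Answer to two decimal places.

At the listener: L_A = 95.9 − 20·log₁₀(5.3) = 81.414 dB; L_B = 86.0 − 20·log₁₀(9.9) = 66.087 dB.
Combined: 10·log₁₀(10^(81.414/10)+10^(66.087/10)) = 81.54 dB SPL.

81.54 dB SPL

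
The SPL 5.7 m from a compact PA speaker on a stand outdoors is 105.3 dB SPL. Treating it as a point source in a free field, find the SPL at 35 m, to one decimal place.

89.5 dB SPL

For a point source in a free field, ΔL = −20·log₁₀(d₂/d₁).
ΔL = −20·log₁₀(35/5.7) = -15.76 dB, so L₂ = 105.3 + (-15.76) = 89.5 dB SPL.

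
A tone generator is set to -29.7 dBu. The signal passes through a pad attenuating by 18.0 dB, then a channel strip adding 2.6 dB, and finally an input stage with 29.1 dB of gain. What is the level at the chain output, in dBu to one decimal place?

-16.0 dBu

In dB, series stages simply add:
-29.7 − 18.0 + 2.6 + 29.1 = -16.0 dBu.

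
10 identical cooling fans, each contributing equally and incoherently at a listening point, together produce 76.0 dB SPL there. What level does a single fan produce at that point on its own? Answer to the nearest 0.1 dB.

10 equal incoherent sources add 10·log₁₀(10) = 10.00 dB over one source.
L_one = 76.0 − 10.00 = 66.0 dB SPL.

66.0 dB SPL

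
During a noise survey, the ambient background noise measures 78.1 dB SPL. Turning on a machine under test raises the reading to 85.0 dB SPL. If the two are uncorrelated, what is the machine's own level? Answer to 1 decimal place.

Remove the background by subtracting linear intensities:
L_src = 10·log₁₀(10^(85.0/10) − 10^(78.1/10)) = 10·log₁₀(251700000) = 84.0 dB SPL.

84.0 dB SPL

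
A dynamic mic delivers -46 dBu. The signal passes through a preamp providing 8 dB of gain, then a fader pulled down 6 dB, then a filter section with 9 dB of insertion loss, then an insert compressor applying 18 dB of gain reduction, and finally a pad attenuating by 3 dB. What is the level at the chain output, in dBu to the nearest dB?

-74 dBu

Cascaded gains and losses add directly in dB.
-46 + 8 − 6 − 9 − 18 − 3 = -74 dBu.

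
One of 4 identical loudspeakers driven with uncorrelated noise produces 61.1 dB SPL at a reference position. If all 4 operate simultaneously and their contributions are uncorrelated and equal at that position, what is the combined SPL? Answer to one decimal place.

4 equal incoherent sources raise the level by 10·log₁₀(4) = 6.02 dB.
L_total = 61.1 + 6.02 = 67.1 dB SPL.

67.1 dB SPL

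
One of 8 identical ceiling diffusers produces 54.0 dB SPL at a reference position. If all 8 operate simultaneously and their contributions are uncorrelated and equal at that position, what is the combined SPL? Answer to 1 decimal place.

8 equal incoherent sources raise the level by 10·log₁₀(8) = 9.03 dB.
L_total = 54.0 + 9.03 = 63.0 dB SPL.

63.0 dB SPL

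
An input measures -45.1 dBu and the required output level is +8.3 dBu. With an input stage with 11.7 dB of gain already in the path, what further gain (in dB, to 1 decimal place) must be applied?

The required make-up gain is the shortfall in the dB sum.
G = +8.3 − (-45.1) − 11.7 = 41.7 dB.

41.7 dB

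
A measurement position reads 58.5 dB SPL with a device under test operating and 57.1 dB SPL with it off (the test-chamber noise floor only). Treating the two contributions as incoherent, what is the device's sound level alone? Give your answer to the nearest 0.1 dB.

52.9 dB SPL

Background correction is a power subtraction:
L_src = 10·log₁₀(10^(58.5/10) − 10^(57.1/10)) = 10·log₁₀(195100) = 52.9 dB SPL.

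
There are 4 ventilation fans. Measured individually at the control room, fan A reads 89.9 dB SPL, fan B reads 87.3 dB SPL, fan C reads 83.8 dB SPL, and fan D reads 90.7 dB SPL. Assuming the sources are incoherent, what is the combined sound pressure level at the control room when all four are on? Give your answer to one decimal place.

94.7 dB SPL

Uncorrelated sources add in intensity (power), not in dB.
L_total = 10·log₁₀(10^(89.9/10) + 10^(87.3/10) + 10^(83.8/10) + 10^(90.7/10)) = 10·log₁₀(2929000000) = 94.7 dB SPL.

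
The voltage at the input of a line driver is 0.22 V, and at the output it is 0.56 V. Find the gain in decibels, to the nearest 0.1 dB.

8.1 dB

Voltage ratio → dB uses the 20·log₁₀ form:
20·log₁₀(0.56/0.22) = 20·log₁₀(2.545) = 8.1 dB.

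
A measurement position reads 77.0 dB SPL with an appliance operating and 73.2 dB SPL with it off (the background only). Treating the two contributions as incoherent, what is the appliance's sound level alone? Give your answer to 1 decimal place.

Remove the background by subtracting linear intensities:
L_src = 10·log₁₀(10^(77.0/10) − 10^(73.2/10)) = 10·log₁₀(29230000) = 74.7 dB SPL.

74.7 dB SPL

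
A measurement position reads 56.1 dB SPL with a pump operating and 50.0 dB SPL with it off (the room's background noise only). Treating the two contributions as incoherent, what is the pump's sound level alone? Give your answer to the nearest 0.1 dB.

Subtract intensities: L_src = 10·log₁₀(10^(L_total/10) − 10^(L_bg/10)).
L_src = 10·log₁₀(10^(56.1/10) − 10^(50.0/10)) = 10·log₁₀(307400) = 54.9 dB SPL.

54.9 dB SPL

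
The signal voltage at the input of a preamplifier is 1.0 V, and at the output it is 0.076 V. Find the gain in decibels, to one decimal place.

Voltage is an amplitude quantity, so gain = 20·log₁₀(V_out/V_in).
20·log₁₀(0.076/1.0) = 20·log₁₀(0.07600) = -22.4 dB.

-22.4 dB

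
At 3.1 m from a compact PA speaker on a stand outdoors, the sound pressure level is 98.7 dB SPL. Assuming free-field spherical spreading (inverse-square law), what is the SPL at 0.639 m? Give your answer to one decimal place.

112.4 dB SPL

For a point source in a free field, ΔL = −20·log₁₀(d₂/d₁).
ΔL = −20·log₁₀(0.639/3.1) = 13.72 dB, so L₂ = 98.7 + (13.72) = 112.4 dB SPL.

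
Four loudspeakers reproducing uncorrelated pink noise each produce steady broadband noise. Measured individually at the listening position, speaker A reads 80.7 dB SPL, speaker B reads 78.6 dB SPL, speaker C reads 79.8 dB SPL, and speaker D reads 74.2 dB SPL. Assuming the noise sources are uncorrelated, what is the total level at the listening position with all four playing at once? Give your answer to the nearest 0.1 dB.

84.9 dB SPL

Add the sources as powers (linear), then convert back to dB:
L_total = 10·log₁₀(10^(80.7/10) + 10^(78.6/10) + 10^(79.8/10) + 10^(74.2/10)) = 10·log₁₀(311700000) = 84.9 dB SPL.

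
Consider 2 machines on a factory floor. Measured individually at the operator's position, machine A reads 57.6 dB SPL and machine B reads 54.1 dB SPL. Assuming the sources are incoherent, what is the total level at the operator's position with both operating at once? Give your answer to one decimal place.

59.2 dB SPL

Uncorrelated sources add in intensity (power), not in dB.
L_total = 10·log₁₀(10^(57.6/10) + 10^(54.1/10)) = 10·log₁₀(832500) = 59.2 dB SPL.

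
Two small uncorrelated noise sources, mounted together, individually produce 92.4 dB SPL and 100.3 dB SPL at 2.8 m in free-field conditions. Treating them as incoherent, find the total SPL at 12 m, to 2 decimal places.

88.31 dB SPL

Combined at 2.8 m: 10·log₁₀(10^(92.4/10)+10^(100.3/10)) = 100.953 dB SPL.
Then apply −20·log₁₀(12/2.8) = -12.640 dB → 88.31 dB SPL.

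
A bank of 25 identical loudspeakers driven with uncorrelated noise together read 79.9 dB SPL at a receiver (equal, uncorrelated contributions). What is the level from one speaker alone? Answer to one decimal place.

25 equal incoherent sources add 10·log₁₀(25) = 13.98 dB over one source.
L_one = 79.9 − 13.98 = 65.9 dB SPL.

65.9 dB SPL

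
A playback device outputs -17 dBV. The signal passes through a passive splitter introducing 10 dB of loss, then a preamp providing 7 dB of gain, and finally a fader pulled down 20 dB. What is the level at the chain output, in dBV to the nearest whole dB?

Cascaded gains and losses add directly in dB.
-17 − 10 + 7 − 20 = -40 dBV.

-40 dBV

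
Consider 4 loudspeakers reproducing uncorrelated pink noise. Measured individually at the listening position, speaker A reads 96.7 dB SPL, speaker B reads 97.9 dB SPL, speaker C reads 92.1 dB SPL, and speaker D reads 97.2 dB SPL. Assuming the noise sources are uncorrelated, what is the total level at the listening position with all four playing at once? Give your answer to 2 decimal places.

102.48 dB SPL

Incoherent sources sum as intensities:
L_total = 10·log₁₀(10^(96.7/10) + 10^(97.9/10) + 10^(92.1/10) + 10^(97.2/10)) = 10·log₁₀(17713000000) = 102.48 dB SPL.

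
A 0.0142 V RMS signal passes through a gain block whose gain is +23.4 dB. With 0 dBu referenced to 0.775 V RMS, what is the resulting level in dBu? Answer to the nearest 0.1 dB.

Input level: 20·log₁₀(0.0142/0.775) = -34.74 dBu.
Output: -34.74 + 23.4 = -11.3 dBu.

-11.3 dBu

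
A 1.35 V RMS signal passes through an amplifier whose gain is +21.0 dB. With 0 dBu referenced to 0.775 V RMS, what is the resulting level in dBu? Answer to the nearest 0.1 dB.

+25.8 dBu

Input level: 20·log₁₀(1.35/0.775) = 4.82 dBu.
Output: 4.82 + 21.0 = +25.8 dBu.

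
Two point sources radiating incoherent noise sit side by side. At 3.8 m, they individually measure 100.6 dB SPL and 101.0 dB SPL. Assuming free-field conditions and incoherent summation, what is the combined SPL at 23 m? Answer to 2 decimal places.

Combined at 3.8 m: 10·log₁₀(10^(100.6/10)+10^(101.0/10)) = 103.815 dB SPL.
Then apply −20·log₁₀(23/3.8) = -15.639 dB → 88.18 dB SPL.

88.18 dB SPL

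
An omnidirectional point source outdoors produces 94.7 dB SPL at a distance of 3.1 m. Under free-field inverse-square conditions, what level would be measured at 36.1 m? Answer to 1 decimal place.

For a point source in a free field, ΔL = −20·log₁₀(d₂/d₁).
ΔL = −20·log₁₀(36.1/3.1) = -21.32 dB, so L₂ = 94.7 + (-21.32) = 73.4 dB SPL.

73.4 dB SPL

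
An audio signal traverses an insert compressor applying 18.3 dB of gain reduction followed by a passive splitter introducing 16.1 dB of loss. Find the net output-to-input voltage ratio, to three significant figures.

Net gain = (−18.3) + (−16.1) = -34.4 dB.
Voltage ratio = 10^(-34.4/20) = 0.0191.

0.0191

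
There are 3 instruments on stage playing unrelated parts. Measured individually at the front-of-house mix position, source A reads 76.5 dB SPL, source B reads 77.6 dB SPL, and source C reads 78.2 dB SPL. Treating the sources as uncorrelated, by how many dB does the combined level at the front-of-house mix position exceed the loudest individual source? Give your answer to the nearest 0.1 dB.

Incoherent sources sum as intensities:
L_total = 10·log₁₀(10^(76.5/10) + 10^(77.6/10) + 10^(78.2/10)) = 82.26 dB SPL.
Excess over the loudest (78.2 dB): 82.26 − 78.2 = 4.1 dB.

4.1 dB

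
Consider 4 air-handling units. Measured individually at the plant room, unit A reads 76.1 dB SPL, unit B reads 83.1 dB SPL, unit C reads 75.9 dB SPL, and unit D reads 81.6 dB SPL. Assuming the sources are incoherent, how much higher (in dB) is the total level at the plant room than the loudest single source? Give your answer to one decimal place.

3.2 dB

Incoherent sources sum as intensities:
L_total = 10·log₁₀(10^(76.1/10) + 10^(83.1/10) + 10^(75.9/10) + 10^(81.6/10)) = 86.32 dB SPL.
Excess over the loudest (83.1 dB): 86.32 − 83.1 = 3.2 dB.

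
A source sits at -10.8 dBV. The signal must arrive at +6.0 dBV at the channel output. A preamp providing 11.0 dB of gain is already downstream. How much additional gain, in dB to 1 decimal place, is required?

The required make-up gain is the shortfall in the dB sum.
G = +6.0 − (-10.8) − 11.0 = 5.8 dB.

5.8 dB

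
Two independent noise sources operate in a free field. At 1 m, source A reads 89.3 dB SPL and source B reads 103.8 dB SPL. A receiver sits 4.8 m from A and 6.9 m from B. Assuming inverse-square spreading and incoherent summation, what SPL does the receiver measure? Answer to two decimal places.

At the listener: L_A = 89.3 − 20·log₁₀(4.8) = 75.675 dB; L_B = 103.8 − 20·log₁₀(6.9) = 87.023 dB.
Combined: 10·log₁₀(10^(75.675/10)+10^(87.023/10)) = 87.33 dB SPL.

87.33 dB SPL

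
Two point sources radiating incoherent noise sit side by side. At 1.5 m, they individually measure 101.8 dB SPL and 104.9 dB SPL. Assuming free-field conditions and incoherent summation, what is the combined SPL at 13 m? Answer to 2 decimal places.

87.87 dB SPL

Combined at 1.5 m: 10·log₁₀(10^(101.8/10)+10^(104.9/10)) = 106.631 dB SPL.
Then apply −20·log₁₀(13/1.5) = -18.757 dB → 87.87 dB SPL.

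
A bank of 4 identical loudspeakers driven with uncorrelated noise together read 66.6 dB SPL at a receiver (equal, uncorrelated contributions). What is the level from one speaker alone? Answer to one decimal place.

60.6 dB SPL

4 equal incoherent sources add 10·log₁₀(4) = 6.02 dB over one source.
L_one = 66.6 − 6.02 = 60.6 dB SPL.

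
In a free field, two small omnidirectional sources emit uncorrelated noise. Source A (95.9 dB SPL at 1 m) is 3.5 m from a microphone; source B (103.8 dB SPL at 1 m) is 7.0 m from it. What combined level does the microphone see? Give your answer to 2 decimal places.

89.07 dB SPL

At the listener: L_A = 95.9 − 20·log₁₀(3.5) = 85.019 dB; L_B = 103.8 − 20·log₁₀(7.0) = 86.898 dB.
Combined: 10·log₁₀(10^(85.019/10)+10^(86.898/10)) = 89.07 dB SPL.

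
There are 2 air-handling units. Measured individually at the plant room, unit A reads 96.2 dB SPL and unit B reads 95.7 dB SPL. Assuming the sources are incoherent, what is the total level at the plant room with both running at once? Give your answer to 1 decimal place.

Incoherent sources sum as intensities:
L_total = 10·log₁₀(10^(96.2/10) + 10^(95.7/10)) = 10·log₁₀(7884000000) = 99.0 dB SPL.

99.0 dB SPL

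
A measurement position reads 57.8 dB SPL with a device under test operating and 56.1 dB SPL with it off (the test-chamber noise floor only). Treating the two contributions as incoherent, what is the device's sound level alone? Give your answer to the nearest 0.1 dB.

Background correction is a power subtraction:
L_src = 10·log₁₀(10^(57.8/10) − 10^(56.1/10)) = 10·log₁₀(195200) = 52.9 dB SPL.

52.9 dB SPL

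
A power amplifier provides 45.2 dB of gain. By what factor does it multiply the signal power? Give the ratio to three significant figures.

Power ratio = 10^(dB/10).
10^(45.2/10) = 10^(4.520) = 33100.

33100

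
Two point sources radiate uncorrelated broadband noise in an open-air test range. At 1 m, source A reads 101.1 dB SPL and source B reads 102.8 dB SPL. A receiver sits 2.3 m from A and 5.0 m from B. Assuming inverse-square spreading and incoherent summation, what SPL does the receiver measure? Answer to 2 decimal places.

95.05 dB SPL

At the listener: L_A = 101.1 − 20·log₁₀(2.3) = 93.865 dB; L_B = 102.8 − 20·log₁₀(5.0) = 88.821 dB.
Combined: 10·log₁₀(10^(93.865/10)+10^(88.821/10)) = 95.05 dB SPL.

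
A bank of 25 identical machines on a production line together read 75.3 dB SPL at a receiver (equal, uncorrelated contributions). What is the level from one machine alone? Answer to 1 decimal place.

25 equal incoherent sources add 10·log₁₀(25) = 13.98 dB over one source.
L_one = 75.3 − 13.98 = 61.3 dB SPL.

61.3 dB SPL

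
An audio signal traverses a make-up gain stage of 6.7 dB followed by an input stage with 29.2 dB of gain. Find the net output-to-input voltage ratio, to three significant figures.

62.4

Net gain = 6.7 + 29.2 = 35.9 dB.
Voltage ratio = 10^(35.9/20) = 62.4.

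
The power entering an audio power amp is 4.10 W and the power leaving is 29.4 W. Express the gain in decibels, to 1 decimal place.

For a power ratio, dB = 10·log₁₀(P₂/P₁).
10·log₁₀(29.4/4.10) = 10·log₁₀(7.171) = 8.6 dB.

8.6 dB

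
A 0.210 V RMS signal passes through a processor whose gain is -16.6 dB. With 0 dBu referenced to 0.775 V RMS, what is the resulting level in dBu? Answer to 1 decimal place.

Input level: 20·log₁₀(0.210/0.775) = -11.34 dBu.
Output: -11.34 − 16.6 = -27.9 dBu.

-27.9 dBu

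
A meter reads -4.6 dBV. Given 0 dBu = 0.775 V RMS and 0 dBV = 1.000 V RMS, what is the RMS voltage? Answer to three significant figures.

0.589 V

V = 1.000 V × 10^(-4.6/20).
= 1.000 × 0.5888 = 0.589 V.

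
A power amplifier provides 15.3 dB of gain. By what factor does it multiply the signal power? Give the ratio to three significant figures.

Power ratio = 10^(dB/10).
10^(15.3/10) = 10^(1.530) = 33.9.

33.9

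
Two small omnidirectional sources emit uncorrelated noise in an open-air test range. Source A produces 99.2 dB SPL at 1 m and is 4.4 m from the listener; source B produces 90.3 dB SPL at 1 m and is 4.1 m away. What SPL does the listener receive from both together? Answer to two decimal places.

At the listener: L_A = 99.2 − 20·log₁₀(4.4) = 86.331 dB; L_B = 90.3 − 20·log₁₀(4.1) = 78.044 dB.
Combined: 10·log₁₀(10^(86.331/10)+10^(78.044/10)) = 86.93 dB SPL.

86.93 dB SPL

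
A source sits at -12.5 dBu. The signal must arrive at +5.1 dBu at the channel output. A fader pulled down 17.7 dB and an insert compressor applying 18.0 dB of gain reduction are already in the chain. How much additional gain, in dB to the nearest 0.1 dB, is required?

53.3 dB

The required make-up gain is the shortfall in the dB sum.
G = +5.1 − (-12.5) + 17.7 + 18.0 = 53.3 dB.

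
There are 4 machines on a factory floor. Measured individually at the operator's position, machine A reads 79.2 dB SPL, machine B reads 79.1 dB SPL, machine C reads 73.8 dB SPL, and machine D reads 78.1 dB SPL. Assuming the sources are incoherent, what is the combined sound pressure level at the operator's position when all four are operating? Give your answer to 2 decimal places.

84.03 dB SPL

Add the sources as powers (linear), then convert back to dB:
L_total = 10·log₁₀(10^(79.2/10) + 10^(79.1/10) + 10^(73.8/10) + 10^(78.1/10)) = 10·log₁₀(253000000) = 84.03 dB SPL.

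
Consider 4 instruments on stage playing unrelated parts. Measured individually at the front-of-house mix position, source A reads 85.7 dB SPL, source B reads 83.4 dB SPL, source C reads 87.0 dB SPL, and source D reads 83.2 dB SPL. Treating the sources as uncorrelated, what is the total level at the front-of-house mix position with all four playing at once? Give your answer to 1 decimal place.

Add the sources as powers (linear), then convert back to dB:
L_total = 10·log₁₀(10^(85.7/10) + 10^(83.4/10) + 10^(87.0/10) + 10^(83.2/10)) = 10·log₁₀(1300000000) = 91.1 dB SPL.

91.1 dB SPL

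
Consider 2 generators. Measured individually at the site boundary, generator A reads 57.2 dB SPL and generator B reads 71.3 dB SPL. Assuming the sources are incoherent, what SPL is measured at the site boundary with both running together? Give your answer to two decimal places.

71.47 dB SPL

Add the sources as powers (linear), then convert back to dB:
L_total = 10·log₁₀(10^(57.2/10) + 10^(71.3/10)) = 10·log₁₀(14010000) = 71.47 dB SPL.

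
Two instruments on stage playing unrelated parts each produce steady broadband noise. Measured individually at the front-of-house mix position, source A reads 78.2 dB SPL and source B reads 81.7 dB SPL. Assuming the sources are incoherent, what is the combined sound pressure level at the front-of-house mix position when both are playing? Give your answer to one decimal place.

83.3 dB SPL

Add the sources as powers (linear), then convert back to dB:
L_total = 10·log₁₀(10^(78.2/10) + 10^(81.7/10)) = 10·log₁₀(214000000) = 83.3 dB SPL.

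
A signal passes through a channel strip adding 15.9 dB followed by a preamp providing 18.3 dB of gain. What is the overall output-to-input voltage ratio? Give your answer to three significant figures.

51.3

Net gain = 15.9 + 18.3 = 34.2 dB.
Voltage ratio = 10^(34.2/20) = 51.3.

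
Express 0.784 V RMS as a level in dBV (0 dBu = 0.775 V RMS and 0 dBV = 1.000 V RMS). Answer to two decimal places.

dBV = 20·log₁₀(V / 1.000 V).
20·log₁₀(0.784/1.000) = -2.11 dBV.

-2.11 dBV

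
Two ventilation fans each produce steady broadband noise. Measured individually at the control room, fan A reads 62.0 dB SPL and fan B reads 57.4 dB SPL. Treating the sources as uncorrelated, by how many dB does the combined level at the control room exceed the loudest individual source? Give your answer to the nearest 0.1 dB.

1.3 dB

Incoherent sources sum as intensities:
L_total = 10·log₁₀(10^(62.0/10) + 10^(57.4/10)) = 63.29 dB SPL.
Excess over the loudest (62.0 dB): 63.29 − 62.0 = 1.3 dB.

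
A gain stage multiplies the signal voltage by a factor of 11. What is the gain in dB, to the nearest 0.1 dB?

20.8 dB

Voltage ratio → dB uses the 20·log₁₀ form:
20·log₁₀(11) = 20.8 dB.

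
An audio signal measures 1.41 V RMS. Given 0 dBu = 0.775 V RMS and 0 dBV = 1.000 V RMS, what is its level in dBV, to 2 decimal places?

dBV = 20·log₁₀(V / 1.000 V).
20·log₁₀(1.41/1.000) = +2.98 dBV.

+2.98 dBV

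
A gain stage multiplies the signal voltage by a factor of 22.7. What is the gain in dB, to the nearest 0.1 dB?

Voltage ratio → dB uses the 20·log₁₀ form:
20·log₁₀(22.7) = 27.1 dB.

27.1 dB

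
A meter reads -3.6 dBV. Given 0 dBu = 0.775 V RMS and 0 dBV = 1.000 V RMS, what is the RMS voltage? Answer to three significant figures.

0.661 V

V = 1.000 V × 10^(-3.6/20).
= 1.000 × 0.6607 = 0.661 V.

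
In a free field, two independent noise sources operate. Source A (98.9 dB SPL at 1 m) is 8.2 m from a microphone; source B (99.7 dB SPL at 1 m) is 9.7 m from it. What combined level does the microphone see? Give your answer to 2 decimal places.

At the listener: L_A = 98.9 − 20·log₁₀(8.2) = 80.624 dB; L_B = 99.7 − 20·log₁₀(9.7) = 79.965 dB.
Combined: 10·log₁₀(10^(80.624/10)+10^(79.965/10)) = 83.32 dB SPL.

83.32 dB SPL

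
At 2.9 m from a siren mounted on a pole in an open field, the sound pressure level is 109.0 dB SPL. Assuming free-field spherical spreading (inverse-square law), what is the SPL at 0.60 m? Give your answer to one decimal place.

For a point source in a free field, ΔL = −20·log₁₀(d₂/d₁).
ΔL = −20·log₁₀(0.60/2.9) = 13.68 dB, so L₂ = 109.0 + (13.68) = 122.7 dB SPL.

122.7 dB SPL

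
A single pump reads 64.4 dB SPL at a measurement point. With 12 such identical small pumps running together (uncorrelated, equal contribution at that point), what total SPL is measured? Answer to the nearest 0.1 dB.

12 equal incoherent sources raise the level by 10·log₁₀(12) = 10.79 dB.
L_total = 64.4 + 10.79 = 75.2 dB SPL.

75.2 dB SPL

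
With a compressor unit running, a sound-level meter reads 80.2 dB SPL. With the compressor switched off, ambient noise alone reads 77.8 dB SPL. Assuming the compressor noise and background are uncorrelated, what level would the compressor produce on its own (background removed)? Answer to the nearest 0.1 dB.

Background correction is a power subtraction:
L_src = 10·log₁₀(10^(80.2/10) − 10^(77.8/10)) = 10·log₁₀(44460000) = 76.5 dB SPL.

76.5 dB SPL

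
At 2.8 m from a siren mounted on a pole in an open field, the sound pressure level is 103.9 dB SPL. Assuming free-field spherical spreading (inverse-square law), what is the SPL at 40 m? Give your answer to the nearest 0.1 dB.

80.8 dB SPL

Inverse-square spreading gives ΔL = −20·log₁₀(d₂/d₁).
ΔL = −20·log₁₀(40/2.8) = -23.10 dB, so L₂ = 103.9 + (-23.10) = 80.8 dB SPL.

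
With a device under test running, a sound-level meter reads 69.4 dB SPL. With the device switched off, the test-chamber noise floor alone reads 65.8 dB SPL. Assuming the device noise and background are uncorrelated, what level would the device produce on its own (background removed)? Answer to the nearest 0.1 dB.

66.9 dB SPL

Remove the background by subtracting linear intensities:
L_src = 10·log₁₀(10^(69.4/10) − 10^(65.8/10)) = 10·log₁₀(4908000) = 66.9 dB SPL.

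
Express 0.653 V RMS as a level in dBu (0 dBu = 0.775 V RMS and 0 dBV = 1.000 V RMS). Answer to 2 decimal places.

dBu = 20·log₁₀(V / 0.775 V).
20·log₁₀(0.653/0.775) = -1.49 dBu.

-1.49 dBu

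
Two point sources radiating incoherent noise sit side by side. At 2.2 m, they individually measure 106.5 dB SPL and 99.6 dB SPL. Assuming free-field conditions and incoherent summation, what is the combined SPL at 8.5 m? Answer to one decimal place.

Combined at 2.2 m: 10·log₁₀(10^(106.5/10)+10^(99.6/10)) = 107.31 dB SPL.
Then apply −20·log₁₀(8.5/2.2) = -11.74 dB → 95.6 dB SPL.

95.6 dB SPL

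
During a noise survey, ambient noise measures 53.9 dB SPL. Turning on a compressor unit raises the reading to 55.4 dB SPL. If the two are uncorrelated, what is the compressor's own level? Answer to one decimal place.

Remove the background by subtracting linear intensities:
L_src = 10·log₁₀(10^(55.4/10) − 10^(53.9/10)) = 10·log₁₀(101300) = 50.1 dB SPL.

50.1 dB SPL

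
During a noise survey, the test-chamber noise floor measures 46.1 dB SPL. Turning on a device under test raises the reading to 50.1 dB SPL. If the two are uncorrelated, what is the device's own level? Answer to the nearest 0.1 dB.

47.9 dB SPL

Background correction is a power subtraction:
L_src = 10·log₁₀(10^(50.1/10) − 10^(46.1/10)) = 10·log₁₀(61590) = 47.9 dB SPL.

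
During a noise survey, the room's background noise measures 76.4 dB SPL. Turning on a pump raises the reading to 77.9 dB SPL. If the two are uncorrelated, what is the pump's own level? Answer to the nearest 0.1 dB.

Remove the background by subtracting linear intensities:
L_src = 10·log₁₀(10^(77.9/10) − 10^(76.4/10)) = 10·log₁₀(18010000) = 72.6 dB SPL.

72.6 dB SPL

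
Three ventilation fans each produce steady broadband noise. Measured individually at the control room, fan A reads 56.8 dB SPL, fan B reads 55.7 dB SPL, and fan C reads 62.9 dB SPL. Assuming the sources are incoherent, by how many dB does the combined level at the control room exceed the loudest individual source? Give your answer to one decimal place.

1.6 dB

Add the sources as powers (linear), then convert back to dB:
L_total = 10·log₁₀(10^(56.8/10) + 10^(55.7/10) + 10^(62.9/10)) = 64.47 dB SPL.
Excess over the loudest (62.9 dB): 64.47 − 62.9 = 1.6 dB.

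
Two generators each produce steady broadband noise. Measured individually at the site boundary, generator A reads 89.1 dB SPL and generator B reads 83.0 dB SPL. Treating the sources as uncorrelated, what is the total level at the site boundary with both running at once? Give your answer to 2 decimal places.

90.05 dB SPL

Incoherent sources sum as intensities:
L_total = 10·log₁₀(10^(89.1/10) + 10^(83.0/10)) = 10·log₁₀(1012000000) = 90.05 dB SPL.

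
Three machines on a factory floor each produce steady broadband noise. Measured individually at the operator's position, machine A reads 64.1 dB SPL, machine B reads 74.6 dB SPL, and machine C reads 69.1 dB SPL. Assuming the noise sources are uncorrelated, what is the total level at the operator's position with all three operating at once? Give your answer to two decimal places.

75.97 dB SPL

Incoherent sources sum as intensities:
L_total = 10·log₁₀(10^(64.1/10) + 10^(74.6/10) + 10^(69.1/10)) = 10·log₁₀(39540000) = 75.97 dB SPL.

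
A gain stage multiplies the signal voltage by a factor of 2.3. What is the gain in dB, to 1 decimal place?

7.2 dB

For a voltage ratio, dB = 20·log₁₀(V₂/V₁).
20·log₁₀(2.3) = 7.2 dB.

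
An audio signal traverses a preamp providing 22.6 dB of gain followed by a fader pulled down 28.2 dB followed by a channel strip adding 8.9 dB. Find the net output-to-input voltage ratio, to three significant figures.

Net gain = 22.6 + (−28.2) + 8.9 = 3.3 dB.
Voltage ratio = 10^(3.3/20) = 1.46.

1.46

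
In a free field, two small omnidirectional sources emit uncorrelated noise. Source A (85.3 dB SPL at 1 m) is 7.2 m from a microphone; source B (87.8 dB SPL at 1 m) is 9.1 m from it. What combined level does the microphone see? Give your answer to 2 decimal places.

At the listener: L_A = 85.3 − 20·log₁₀(7.2) = 68.153 dB; L_B = 87.8 − 20·log₁₀(9.1) = 68.619 dB.
Combined: 10·log₁₀(10^(68.153/10)+10^(68.619/10)) = 71.40 dB SPL.

71.40 dB SPL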